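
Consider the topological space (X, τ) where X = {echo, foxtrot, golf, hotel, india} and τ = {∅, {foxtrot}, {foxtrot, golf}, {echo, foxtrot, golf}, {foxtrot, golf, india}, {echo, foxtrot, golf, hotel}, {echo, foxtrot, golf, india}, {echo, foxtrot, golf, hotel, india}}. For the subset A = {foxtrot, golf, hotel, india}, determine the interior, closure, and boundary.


int(A) = {foxtrot, golf, india}, cl(A) = {echo, foxtrot, golf, hotel, india}, ∂A = {echo, hotel}.

Closed sets in (X, τ) are complements of opens:
  closed(X, τ) = {∅, {hotel}, {india}, {echo, hotel}, {hotel, india}, {echo, hotel, india}, {echo, golf, hotel, india}, {echo, foxtrot, golf, hotel, india}}.
int(A) = ⋃ {U ∈ τ : U ⊆ A}. Opens contained in A: ∅, {foxtrot}, {foxtrot, golf}, {foxtrot, golf, india}.
Taking the union of these: int(A) = {foxtrot, golf, india}.
cl(A) = ⋂ {C closed : A ⊆ C}. Closed sets containing A: {echo, foxtrot, golf, hotel, india}.
Intersecting these: cl(A) = {echo, foxtrot, golf, hotel, india}.
∂A = cl(A) ∖ int(A) = {echo, foxtrot, golf, hotel, india} ∖ {foxtrot, golf, india} = {echo, hotel}.


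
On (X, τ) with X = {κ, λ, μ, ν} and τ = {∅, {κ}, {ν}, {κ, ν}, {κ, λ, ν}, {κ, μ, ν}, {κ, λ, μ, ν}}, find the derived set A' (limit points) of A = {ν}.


A' = {λ, μ}

For each x ∈ X, list the open sets U ∈ τ with x ∈ U, then check whether U ∩ (A ∖ {x}) ≠ ∅ for every such U.
  x = κ: open {κ} ∋ x has {κ} ∩ (A ∖ {κ}) = ∅, so x is NOT a limit point.
  x = λ: opens ∋ x are {κ, λ, ν}, {κ, λ, μ, ν}; each meets A ∖ {λ}, so x IS a limit point.
  x = μ: opens ∋ x are {κ, μ, ν}, {κ, λ, μ, ν}; each meets A ∖ {μ}, so x IS a limit point.
  x = ν: open {ν} ∋ x has {ν} ∩ (A ∖ {ν}) = ∅, so x is NOT a limit point.
Collecting: A' = {λ, μ}.


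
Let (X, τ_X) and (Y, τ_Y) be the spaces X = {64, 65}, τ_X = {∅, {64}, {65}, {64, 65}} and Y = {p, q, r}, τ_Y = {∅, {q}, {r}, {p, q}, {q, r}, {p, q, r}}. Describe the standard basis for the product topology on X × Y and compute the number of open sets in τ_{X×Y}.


Basis B = {∅ × ∅, {64} × {q}, {64} × {r}, {65} × {q}, {65} × {r}, {64} × {p, q}, {64} × {q, r}, {64, 65} × {q}, {64, 65} × {r}, {65} × {p, q}, {65} × {q, r}, {64} × {p, q, r}, {65} × {p, q, r}, {64, 65} × {p, q}, {64, 65} × {q, r}, {64, 65} × {p, q, r}}; |τ_{X×Y}| = 36.

Enumerate products U × V with U ∈ τ_X, V ∈ τ_Y (deduplicated):
  ∅ × ∅ = {} (∅)
  {64} × {q} = {(64,q)}
  {64} × {r} = {(64,r)}
  {65} × {q} = {(65,q)}
  {65} × {r} = {(65,r)}
  {64} × {p, q} = {(64,p), (64,q)}
  {64} × {q, r} = {(64,q), (64,r)}
  {64, 65} × {q} = {(64,q), (65,q)}
  {64, 65} × {r} = {(64,r), (65,r)}
  {65} × {p, q} = {(65,p), (65,q)}
  {65} × {q, r} = {(65,q), (65,r)}
  {64} × {p, q, r} = {(64,p), (64,q), (64,r)}
  {65} × {p, q, r} = {(65,p), (65,q), (65,r)}
  {64, 65} × {p, q} = {(64,p), (64,q), (65,p), (65,q)}
  {64, 65} × {q, r} = {(64,q), (64,r), (65,q), (65,r)}
  {64, 65} × {p, q, r} = {(64,p), (64,q), (64,r), (65,p), (65,q), (65,r)}
These 16 distinct sets form the basis B.
Close under arbitrary unions to get τ_{X×Y}; counting gives |τ_{X×Y}| = 36.


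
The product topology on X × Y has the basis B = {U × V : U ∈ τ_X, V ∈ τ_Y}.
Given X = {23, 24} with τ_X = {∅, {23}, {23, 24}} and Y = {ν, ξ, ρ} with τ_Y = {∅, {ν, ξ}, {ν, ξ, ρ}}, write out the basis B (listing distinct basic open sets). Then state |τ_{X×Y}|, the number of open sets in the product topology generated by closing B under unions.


Basis B = {∅ × ∅, {23} × {ν, ξ}, {23} × {ν, ξ, ρ}, {23, 24} × {ν, ξ}, {23, 24} × {ν, ξ, ρ}}; |τ_{X×Y}| = 6.

Enumerate products U × V with U ∈ τ_X, V ∈ τ_Y (deduplicated):
  ∅ × ∅ = {} (∅)
  {23} × {ν, ξ} = {(23,ν), (23,ξ)}
  {23} × {ν, ξ, ρ} = {(23,ν), (23,ξ), (23,ρ)}
  {23, 24} × {ν, ξ} = {(23,ν), (23,ξ), (24,ν), (24,ξ)}
  {23, 24} × {ν, ξ, ρ} = {(23,ν), (23,ξ), (23,ρ), (24,ν), (24,ξ), (24,ρ)}
These 5 distinct sets form the basis B.
Close under arbitrary unions to get τ_{X×Y}; counting gives |τ_{X×Y}| = 6.


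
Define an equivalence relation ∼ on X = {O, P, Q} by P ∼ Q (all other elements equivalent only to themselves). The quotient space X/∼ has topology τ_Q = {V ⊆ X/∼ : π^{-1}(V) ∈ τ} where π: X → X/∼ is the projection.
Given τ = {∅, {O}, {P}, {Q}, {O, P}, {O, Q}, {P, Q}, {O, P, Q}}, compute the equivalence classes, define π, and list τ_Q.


X/∼ = {[O], [P=Q]}; |τ_Q| = 4.

Equivalence classes: [O], [P=Q].
Quotient map π: X → X/∼ sends O ↦ [O], P ↦ [P=Q], Q ↦ [P=Q].
For each subset V ⊆ X/∼, compute π^{-1}(V) ⊆ X and check whether π^{-1}(V) ∈ τ. V is open in τ_Q iff π^{-1}(V) ∈ τ.
  V = {}: π^{-1}(V) = ∅ ∈ τ ✓.
  V = {[O]}: π^{-1}(V) = {O} ∈ τ ✓.
  V = {[P=Q]}: π^{-1}(V) = {P, Q} ∈ τ ✓.
  V = {[O], [P=Q]}: π^{-1}(V) = {O, P, Q} ∈ τ ✓.
Open sets in the quotient: τ_Q = {{}, {[O]}, {[P=Q]}, {[O], [P=Q]}} (4 elements).


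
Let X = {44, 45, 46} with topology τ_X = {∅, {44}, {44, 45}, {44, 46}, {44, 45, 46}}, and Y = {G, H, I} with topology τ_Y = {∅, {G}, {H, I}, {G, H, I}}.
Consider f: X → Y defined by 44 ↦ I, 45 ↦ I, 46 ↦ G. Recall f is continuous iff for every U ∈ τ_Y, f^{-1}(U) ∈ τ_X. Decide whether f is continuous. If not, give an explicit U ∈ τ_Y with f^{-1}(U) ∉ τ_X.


f is NOT continuous.

Compute f^{-1}(U) for each U ∈ τ_Y:
  U = ∅: f^{-1}(U) = ∅ ∈ τ_X ✓.
  U = {G}: f^{-1}(U) = {46} ∉ τ_X ✗.
  U = {H, I}: f^{-1}(U) = {44, 45} ∈ τ_X ✓.
  U = {G, H, I}: f^{-1}(U) = {44, 45, 46} ∈ τ_X ✓.
Found U = {G} with f^{-1}(U) = {46} not in τ_X. Therefore f is NOT continuous.


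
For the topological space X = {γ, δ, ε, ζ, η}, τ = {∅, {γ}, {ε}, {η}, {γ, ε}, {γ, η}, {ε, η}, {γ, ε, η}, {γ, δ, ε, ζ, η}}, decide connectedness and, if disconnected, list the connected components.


(X, τ) is connected.

Find clopen sets (U ∈ τ with X ∖ U ∈ τ):
  U = ∅, X ∖ U = {γ, δ, ε, ζ, η} — both open, so U is clopen.
  U = {γ, δ, ε, ζ, η}, X ∖ U = ∅ — both open, so U is clopen.
Only trivial clopens (∅ and X) exist, so (X, τ) is connected.
Compute connected components by grouping points that agree on all clopens:
  component: {γ, δ, ε, ζ, η}


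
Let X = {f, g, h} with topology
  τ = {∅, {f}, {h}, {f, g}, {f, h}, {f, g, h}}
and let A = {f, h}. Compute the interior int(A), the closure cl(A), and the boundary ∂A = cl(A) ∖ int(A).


int(A) = {f, h}, cl(A) = {f, g, h}, ∂A = {g}.

Closed sets in (X, τ) are complements of opens:
  closed(X, τ) = {∅, {g}, {h}, {f, g}, {g, h}, {f, g, h}}.
int(A) = ⋃ {U ∈ τ : U ⊆ A}. Opens contained in A: ∅, {f}, {h}, {f, h}.
Taking the union of these: int(A) = {f, h}.
cl(A) = ⋂ {C closed : A ⊆ C}. Closed sets containing A: {f, g, h}.
Intersecting these: cl(A) = {f, g, h}.
∂A = cl(A) ∖ int(A) = {f, g, h} ∖ {f, h} = {g}.


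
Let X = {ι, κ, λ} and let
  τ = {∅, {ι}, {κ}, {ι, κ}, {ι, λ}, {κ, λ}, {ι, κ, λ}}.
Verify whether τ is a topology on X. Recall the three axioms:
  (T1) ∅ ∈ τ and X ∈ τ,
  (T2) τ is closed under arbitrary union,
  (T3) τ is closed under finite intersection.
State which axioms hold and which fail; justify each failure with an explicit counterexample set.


τ is NOT a topology on X.

Axiom (T1): ∅ ∈ τ? Yes; X ∈ τ? Yes.
Axiom (T2/T3): check pairwise unions and intersections of members of τ.
Counterexample for (T3): {ι, λ} ∩ {κ, λ} = {λ} ∉ τ. Therefore τ is NOT a topology.


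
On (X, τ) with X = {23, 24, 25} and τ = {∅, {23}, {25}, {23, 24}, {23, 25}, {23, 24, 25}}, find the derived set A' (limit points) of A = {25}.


A' = ∅

For each x ∈ X, list the open sets U ∈ τ with x ∈ U, then check whether U ∩ (A ∖ {x}) ≠ ∅ for every such U.
  x = 23: open {23} ∋ x has {23} ∩ (A ∖ {23}) = ∅, so x is NOT a limit point.
  x = 24: open {23, 24} ∋ x has {23, 24} ∩ (A ∖ {24}) = ∅, so x is NOT a limit point.
  x = 25: open {25} ∋ x has {25} ∩ (A ∖ {25}) = ∅, so x is NOT a limit point.
Collecting: A' = ∅.


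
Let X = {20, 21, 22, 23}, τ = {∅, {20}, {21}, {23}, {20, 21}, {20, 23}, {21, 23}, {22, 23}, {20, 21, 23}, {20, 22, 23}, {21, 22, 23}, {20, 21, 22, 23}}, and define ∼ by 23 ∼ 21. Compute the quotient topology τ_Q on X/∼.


X/∼ = {[20], [21=23], [22]}; |τ_Q| = 6.

Equivalence classes: [20], [21=23], [22].
Quotient map π: X → X/∼ sends 20 ↦ [20], 21 ↦ [21=23], 22 ↦ [22], 23 ↦ [21=23].
For each subset V ⊆ X/∼, compute π^{-1}(V) ⊆ X and check whether π^{-1}(V) ∈ τ. V is open in τ_Q iff π^{-1}(V) ∈ τ.
  V = {}: π^{-1}(V) = ∅ ∈ τ ✓.
  V = {[20]}: π^{-1}(V) = {20} ∈ τ ✓.
  V = {[21=23]}: π^{-1}(V) = {21, 23} ∈ τ ✓.
  V = {[20], [21=23]}: π^{-1}(V) = {20, 21, 23} ∈ τ ✓.
  V = {[22]}: π^{-1}(V) = {22} ∉ τ ✗.
  V = {[20], [22]}: π^{-1}(V) = {20, 22} ∉ τ ✗.
  V = {[21=23], [22]}: π^{-1}(V) = {21, 22, 23} ∈ τ ✓.
  V = {[20], [21=23], [22]}: π^{-1}(V) = {20, 21, 22, 23} ∈ τ ✓.
Open sets in the quotient: τ_Q = {{}, {[20]}, {[21=23]}, {[20], [21=23]}, {[21=23], [22]}, {[20], [21=23], [22]}} (6 elements).


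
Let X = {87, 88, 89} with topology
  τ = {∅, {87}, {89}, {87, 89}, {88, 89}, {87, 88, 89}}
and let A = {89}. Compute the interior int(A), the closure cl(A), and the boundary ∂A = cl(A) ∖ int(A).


int(A) = {89}, cl(A) = {88, 89}, ∂A = {88}.

Closed sets in (X, τ) are complements of opens:
  closed(X, τ) = {∅, {87}, {88}, {87, 88}, {88, 89}, {87, 88, 89}}.
int(A) = ⋃ {U ∈ τ : U ⊆ A}. Opens contained in A: ∅, {89}.
Taking the union of these: int(A) = {89}.
cl(A) = ⋂ {C closed : A ⊆ C}. Closed sets containing A: {88, 89}, {87, 88, 89}.
Intersecting these: cl(A) = {88, 89}.
∂A = cl(A) ∖ int(A) = {88, 89} ∖ {89} = {88}.


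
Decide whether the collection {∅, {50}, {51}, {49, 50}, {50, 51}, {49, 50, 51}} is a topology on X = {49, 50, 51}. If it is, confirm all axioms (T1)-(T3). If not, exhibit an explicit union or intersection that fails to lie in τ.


τ IS a topology on X.

Axiom (T1): ∅ ∈ τ? Yes; X ∈ τ? Yes.
Axiom (T2/T3): check pairwise unions and intersections of members of τ.
All pairwise intersections and unions checked — each lies in τ. Therefore τ satisfies (T1), (T2), (T3): it IS a topology on X.


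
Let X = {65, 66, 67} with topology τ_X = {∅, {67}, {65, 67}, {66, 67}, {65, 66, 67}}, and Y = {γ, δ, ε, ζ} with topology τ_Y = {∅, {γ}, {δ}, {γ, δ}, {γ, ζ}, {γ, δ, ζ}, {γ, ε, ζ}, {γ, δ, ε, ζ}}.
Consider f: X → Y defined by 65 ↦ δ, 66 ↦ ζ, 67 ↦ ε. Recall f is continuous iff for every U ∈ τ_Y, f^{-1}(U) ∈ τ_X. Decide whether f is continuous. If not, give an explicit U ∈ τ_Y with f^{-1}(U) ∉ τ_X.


f is NOT continuous.

Compute f^{-1}(U) for each U ∈ τ_Y:
  U = ∅: f^{-1}(U) = ∅ ∈ τ_X ✓.
  U = {γ}: f^{-1}(U) = ∅ ∈ τ_X ✓.
  U = {δ}: f^{-1}(U) = {65} ∉ τ_X ✗.
  U = {γ, δ}: f^{-1}(U) = {65} ∉ τ_X ✗.
  U = {γ, ζ}: f^{-1}(U) = {66} ∉ τ_X ✗.
  U = {γ, δ, ζ}: f^{-1}(U) = {65, 66} ∉ τ_X ✗.
  U = {γ, ε, ζ}: f^{-1}(U) = {66, 67} ∈ τ_X ✓.
  U = {γ, δ, ε, ζ}: f^{-1}(U) = {65, 66, 67} ∈ τ_X ✓.
Found U = {δ} with f^{-1}(U) = {65} not in τ_X. Therefore f is NOT continuous.


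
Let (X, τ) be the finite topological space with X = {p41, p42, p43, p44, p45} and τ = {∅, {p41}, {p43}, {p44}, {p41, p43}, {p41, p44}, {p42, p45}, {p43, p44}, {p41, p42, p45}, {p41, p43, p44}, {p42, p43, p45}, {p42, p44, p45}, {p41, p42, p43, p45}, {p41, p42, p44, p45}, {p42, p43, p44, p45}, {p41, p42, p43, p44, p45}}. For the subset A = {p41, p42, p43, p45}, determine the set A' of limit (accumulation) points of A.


A' = {p42, p45}

For each x ∈ X, list the open sets U ∈ τ with x ∈ U, then check whether U ∩ (A ∖ {x}) ≠ ∅ for every such U.
  x = p41: open {p41} ∋ x has {p41} ∩ (A ∖ {p41}) = ∅, so x is NOT a limit point.
  x = p42: opens ∋ x are {p42, p45}, {p41, p42, p45}, {p42, p43, p45}, {p42, p44, p45}, {p41, p42, p43, p45}, {p41, p42, p44, p45}, {p42, p43, p44, p45}, {p41, p42, p43, p44, p45}; each meets A ∖ {p42}, so x IS a limit point.
  x = p43: open {p43} ∋ x has {p43} ∩ (A ∖ {p43}) = ∅, so x is NOT a limit point.
  x = p44: open {p44} ∋ x has {p44} ∩ (A ∖ {p44}) = ∅, so x is NOT a limit point.
  x = p45: opens ∋ x are {p42, p45}, {p41, p42, p45}, {p42, p43, p45}, {p42, p44, p45}, {p41, p42, p43, p45}, {p41, p42, p44, p45}, {p42, p43, p44, p45}, {p41, p42, p43, p44, p45}; each meets A ∖ {p45}, so x IS a limit point.
Collecting: A' = {p42, p45}.


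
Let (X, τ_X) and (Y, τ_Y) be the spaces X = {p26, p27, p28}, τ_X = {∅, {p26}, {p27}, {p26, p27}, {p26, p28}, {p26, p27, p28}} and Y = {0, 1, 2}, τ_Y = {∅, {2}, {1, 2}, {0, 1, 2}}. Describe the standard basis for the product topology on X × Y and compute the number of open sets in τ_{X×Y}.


Basis B = {∅ × ∅, {p26} × {2}, {p27} × {2}, {p26} × {1, 2}, {p26, p27} × {2}, {p26, p28} × {2}, {p27} × {1, 2}, {p26} × {0, 1, 2}, {p26, p27, p28} × {2}, {p27} × {0, 1, 2}, {p26, p27} × {1, 2}, {p26, p28} × {1, 2}, {p26, p27} × {0, 1, 2}, {p26, p28} × {0, 1, 2}, {p26, p27, p28} × {1, 2}, {p26, p27, p28} × {0, 1, 2}}; |τ_{X×Y}| = 40.

Enumerate products U × V with U ∈ τ_X, V ∈ τ_Y (deduplicated):
  ∅ × ∅ = {} (∅)
  {p26} × {2} = {(p26,2)}
  {p27} × {2} = {(p27,2)}
  {p26} × {1, 2} = {(p26,1), (p26,2)}
  {p26, p27} × {2} = {(p26,2), (p27,2)}
  {p26, p28} × {2} = {(p26,2), (p28,2)}
  {p27} × {1, 2} = {(p27,1), (p27,2)}
  {p26} × {0, 1, 2} = {(p26,0), (p26,1), (p26,2)}
  {p26, p27, p28} × {2} = {(p26,2), (p27,2), (p28,2)}
  {p27} × {0, 1, 2} = {(p27,0), (p27,1), (p27,2)}
  {p26, p27} × {1, 2} = {(p26,1), (p26,2), (p27,1), (p27,2)}
  {p26, p28} × {1, 2} = {(p26,1), (p26,2), (p28,1), (p28,2)}
  {p26, p27} × {0, 1, 2} = {(p26,0), (p26,1), (p26,2), (p27,0), (p27,1), (p27,2)}
  {p26, p28} × {0, 1, 2} = {(p26,0), (p26,1), (p26,2), (p28,0), (p28,1), (p28,2)}
  {p26, p27, p28} × {1, 2} = {(p26,1), (p26,2), (p27,1), (p27,2), (p28,1), (p28,2)}
  {p26, p27, p28} × {0, 1, 2} = {(p26,0), (p26,1), (p26,2), (p27,0), (p27,1), (p27,2), (p28,0), (p28,1), (p28,2)}
These 16 distinct sets form the basis B.
Close under arbitrary unions to get τ_{X×Y}; counting gives |τ_{X×Y}| = 40.


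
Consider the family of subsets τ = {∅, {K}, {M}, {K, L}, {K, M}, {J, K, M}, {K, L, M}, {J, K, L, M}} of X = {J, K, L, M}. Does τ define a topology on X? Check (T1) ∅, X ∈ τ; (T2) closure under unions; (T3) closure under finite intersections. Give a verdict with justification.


τ IS a topology on X.

Axiom (T1): ∅ ∈ τ? Yes; X ∈ τ? Yes.
Axiom (T2/T3): check pairwise unions and intersections of members of τ.
All pairwise intersections and unions checked — each lies in τ. Therefore τ satisfies (T1), (T2), (T3): it IS a topology on X.


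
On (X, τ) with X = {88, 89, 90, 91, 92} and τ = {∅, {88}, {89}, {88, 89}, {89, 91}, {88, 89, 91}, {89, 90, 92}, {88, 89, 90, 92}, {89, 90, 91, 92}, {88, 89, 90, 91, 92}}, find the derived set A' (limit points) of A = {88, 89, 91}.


A' = {90, 91, 92}

For each x ∈ X, list the open sets U ∈ τ with x ∈ U, then check whether U ∩ (A ∖ {x}) ≠ ∅ for every such U.
  x = 88: open {88} ∋ x has {88} ∩ (A ∖ {88}) = ∅, so x is NOT a limit point.
  x = 89: open {89} ∋ x has {89} ∩ (A ∖ {89}) = ∅, so x is NOT a limit point.
  x = 90: opens ∋ x are {89, 90, 92}, {88, 89, 90, 92}, {89, 90, 91, 92}, {88, 89, 90, 91, 92}; each meets A ∖ {90}, so x IS a limit point.
  x = 91: opens ∋ x are {89, 91}, {88, 89, 91}, {89, 90, 91, 92}, {88, 89, 90, 91, 92}; each meets A ∖ {91}, so x IS a limit point.
  x = 92: opens ∋ x are {89, 90, 92}, {88, 89, 90, 92}, {89, 90, 91, 92}, {88, 89, 90, 91, 92}; each meets A ∖ {92}, so x IS a limit point.
Collecting: A' = {90, 91, 92}.


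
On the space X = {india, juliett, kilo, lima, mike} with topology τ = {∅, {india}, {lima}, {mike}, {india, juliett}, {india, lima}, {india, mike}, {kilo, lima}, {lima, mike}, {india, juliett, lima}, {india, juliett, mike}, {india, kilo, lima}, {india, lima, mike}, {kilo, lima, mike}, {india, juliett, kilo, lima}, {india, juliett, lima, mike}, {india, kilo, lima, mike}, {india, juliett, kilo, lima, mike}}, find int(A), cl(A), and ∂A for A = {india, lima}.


int(A) = {india, lima}, cl(A) = {india, juliett, kilo, lima}, ∂A = {juliett, kilo}.

Closed sets in (X, τ) are complements of opens:
  closed(X, τ) = {∅, {juliett}, {kilo}, {mike}, {india, juliett}, {juliett, kilo}, {juliett, mike}, {kilo, lima}, {kilo, mike}, {india, juliett, kilo}, {india, juliett, mike}, {juliett, kilo, lima}, {juliett, kilo, mike}, {kilo, lima, mike}, {india, juliett, kilo, lima}, {india, juliett, kilo, mike}, {juliett, kilo, lima, mike}, {india, juliett, kilo, lima, mike}}.
int(A) = ⋃ {U ∈ τ : U ⊆ A}. Opens contained in A: ∅, {india}, {lima}, {india, lima}.
Taking the union of these: int(A) = {india, lima}.
cl(A) = ⋂ {C closed : A ⊆ C}. Closed sets containing A: {india, juliett, kilo, lima}, {india, juliett, kilo, lima, mike}.
Intersecting these: cl(A) = {india, juliett, kilo, lima}.
∂A = cl(A) ∖ int(A) = {india, juliett, kilo, lima} ∖ {india, lima} = {juliett, kilo}.


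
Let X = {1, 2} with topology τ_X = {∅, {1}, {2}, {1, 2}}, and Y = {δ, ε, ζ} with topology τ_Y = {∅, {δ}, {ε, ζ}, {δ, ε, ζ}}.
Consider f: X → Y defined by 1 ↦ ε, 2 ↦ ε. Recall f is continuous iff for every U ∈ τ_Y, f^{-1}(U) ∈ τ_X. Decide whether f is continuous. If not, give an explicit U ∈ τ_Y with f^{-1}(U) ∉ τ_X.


f IS continuous.

Compute f^{-1}(U) for each U ∈ τ_Y:
  U = ∅: f^{-1}(U) = ∅ ∈ τ_X ✓.
  U = {δ}: f^{-1}(U) = ∅ ∈ τ_X ✓.
  U = {ε, ζ}: f^{-1}(U) = {1, 2} ∈ τ_X ✓.
  U = {δ, ε, ζ}: f^{-1}(U) = {1, 2} ∈ τ_X ✓.
Every preimage lies in τ_X, so f IS continuous.


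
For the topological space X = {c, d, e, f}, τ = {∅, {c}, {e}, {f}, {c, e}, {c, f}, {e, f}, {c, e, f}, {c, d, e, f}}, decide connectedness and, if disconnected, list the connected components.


(X, τ) is connected.

Find clopen sets (U ∈ τ with X ∖ U ∈ τ):
  U = ∅, X ∖ U = {c, d, e, f} — both open, so U is clopen.
  U = {c, d, e, f}, X ∖ U = ∅ — both open, so U is clopen.
Only trivial clopens (∅ and X) exist, so (X, τ) is connected.
Compute connected components by grouping points that agree on all clopens:
  component: {c, d, e, f}


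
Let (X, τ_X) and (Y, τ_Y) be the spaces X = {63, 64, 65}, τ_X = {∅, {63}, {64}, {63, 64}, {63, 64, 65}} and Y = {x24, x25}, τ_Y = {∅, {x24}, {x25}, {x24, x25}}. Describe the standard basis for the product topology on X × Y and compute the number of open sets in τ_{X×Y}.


Basis B = {∅ × ∅, {63} × {x24}, {63} × {x25}, {64} × {x24}, {64} × {x25}, {63} × {x24, x25}, {63, 64} × {x24}, {63, 64} × {x25}, {64} × {x24, x25}, {63, 64, 65} × {x24}, {63, 64, 65} × {x25}, {63, 64} × {x24, x25}, {63, 64, 65} × {x24, x25}}; |τ_{X×Y}| = 25.

Enumerate products U × V with U ∈ τ_X, V ∈ τ_Y (deduplicated):
  ∅ × ∅ = {} (∅)
  {63} × {x24} = {(63,x24)}
  {63} × {x25} = {(63,x25)}
  {64} × {x24} = {(64,x24)}
  {64} × {x25} = {(64,x25)}
  {63} × {x24, x25} = {(63,x24), (63,x25)}
  {63, 64} × {x24} = {(63,x24), (64,x24)}
  {63, 64} × {x25} = {(63,x25), (64,x25)}
  {64} × {x24, x25} = {(64,x24), (64,x25)}
  {63, 64, 65} × {x24} = {(63,x24), (64,x24), (65,x24)}
  {63, 64, 65} × {x25} = {(63,x25), (64,x25), (65,x25)}
  {63, 64} × {x24, x25} = {(63,x24), (63,x25), (64,x24), (64,x25)}
  {63, 64, 65} × {x24, x25} = {(63,x24), (63,x25), (64,x24), (64,x25), (65,x24), (65,x25)}
These 13 distinct sets form the basis B.
Close under arbitrary unions to get τ_{X×Y}; counting gives |τ_{X×Y}| = 25.


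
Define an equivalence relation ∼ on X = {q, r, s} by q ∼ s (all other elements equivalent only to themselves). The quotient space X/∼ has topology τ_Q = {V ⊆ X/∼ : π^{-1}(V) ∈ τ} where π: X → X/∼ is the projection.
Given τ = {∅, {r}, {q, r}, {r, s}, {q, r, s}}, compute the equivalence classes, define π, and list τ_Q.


X/∼ = {[q=s], [r]}; |τ_Q| = 3.

Equivalence classes: [q=s], [r].
Quotient map π: X → X/∼ sends q ↦ [q=s], r ↦ [r], s ↦ [q=s].
For each subset V ⊆ X/∼, compute π^{-1}(V) ⊆ X and check whether π^{-1}(V) ∈ τ. V is open in τ_Q iff π^{-1}(V) ∈ τ.
  V = {}: π^{-1}(V) = ∅ ∈ τ ✓.
  V = {[q=s]}: π^{-1}(V) = {q, s} ∉ τ ✗.
  V = {[r]}: π^{-1}(V) = {r} ∈ τ ✓.
  V = {[q=s], [r]}: π^{-1}(V) = {q, r, s} ∈ τ ✓.
Open sets in the quotient: τ_Q = {{}, {[r]}, {[q=s], [r]}} (3 elements).


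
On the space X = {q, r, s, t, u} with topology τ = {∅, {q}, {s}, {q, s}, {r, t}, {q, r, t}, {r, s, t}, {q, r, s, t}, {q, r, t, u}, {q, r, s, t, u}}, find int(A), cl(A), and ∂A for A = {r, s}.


int(A) = {s}, cl(A) = {r, s, t, u}, ∂A = {r, t, u}.

Closed sets in (X, τ) are complements of opens:
  closed(X, τ) = {∅, {s}, {u}, {q, u}, {s, u}, {q, s, u}, {r, t, u}, {q, r, t, u}, {r, s, t, u}, {q, r, s, t, u}}.
int(A) = ⋃ {U ∈ τ : U ⊆ A}. Opens contained in A: ∅, {s}.
Taking the union of these: int(A) = {s}.
cl(A) = ⋂ {C closed : A ⊆ C}. Closed sets containing A: {r, s, t, u}, {q, r, s, t, u}.
Intersecting these: cl(A) = {r, s, t, u}.
∂A = cl(A) ∖ int(A) = {r, s, t, u} ∖ {s} = {r, t, u}.


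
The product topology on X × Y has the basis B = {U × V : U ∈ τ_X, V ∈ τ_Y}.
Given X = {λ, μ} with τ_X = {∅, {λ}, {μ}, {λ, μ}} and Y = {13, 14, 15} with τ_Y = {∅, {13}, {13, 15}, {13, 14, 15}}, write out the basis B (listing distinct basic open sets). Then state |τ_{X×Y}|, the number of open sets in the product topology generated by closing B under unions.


Basis B = {∅ × ∅, {λ} × {13}, {μ} × {13}, {λ} × {13, 15}, {λ, μ} × {13}, {μ} × {13, 15}, {λ} × {13, 14, 15}, {μ} × {13, 14, 15}, {λ, μ} × {13, 15}, {λ, μ} × {13, 14, 15}}; |τ_{X×Y}| = 16.

Enumerate products U × V with U ∈ τ_X, V ∈ τ_Y (deduplicated):
  ∅ × ∅ = {} (∅)
  {λ} × {13} = {(λ,13)}
  {μ} × {13} = {(μ,13)}
  {λ} × {13, 15} = {(λ,13), (λ,15)}
  {λ, μ} × {13} = {(λ,13), (μ,13)}
  {μ} × {13, 15} = {(μ,13), (μ,15)}
  {λ} × {13, 14, 15} = {(λ,13), (λ,14), (λ,15)}
  {μ} × {13, 14, 15} = {(μ,13), (μ,14), (μ,15)}
  {λ, μ} × {13, 15} = {(λ,13), (λ,15), (μ,13), (μ,15)}
  {λ, μ} × {13, 14, 15} = {(λ,13), (λ,14), (λ,15), (μ,13), (μ,14), (μ,15)}
These 10 distinct sets form the basis B.
Close under arbitrary unions to get τ_{X×Y}; counting gives |τ_{X×Y}| = 16.


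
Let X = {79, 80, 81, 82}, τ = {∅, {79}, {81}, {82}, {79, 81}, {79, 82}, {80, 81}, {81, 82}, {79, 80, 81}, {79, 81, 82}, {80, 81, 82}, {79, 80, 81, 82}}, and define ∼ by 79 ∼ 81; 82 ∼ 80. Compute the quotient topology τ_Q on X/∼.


X/∼ = {[79=81], [80=82]}; |τ_Q| = 3.

Equivalence classes: [79=81], [80=82].
Quotient map π: X → X/∼ sends 79 ↦ [79=81], 80 ↦ [80=82], 81 ↦ [79=81], 82 ↦ [80=82].
For each subset V ⊆ X/∼, compute π^{-1}(V) ⊆ X and check whether π^{-1}(V) ∈ τ. V is open in τ_Q iff π^{-1}(V) ∈ τ.
  V = {}: π^{-1}(V) = ∅ ∈ τ ✓.
  V = {[79=81]}: π^{-1}(V) = {79, 81} ∈ τ ✓.
  V = {[80=82]}: π^{-1}(V) = {80, 82} ∉ τ ✗.
  V = {[79=81], [80=82]}: π^{-1}(V) = {79, 80, 81, 82} ∈ τ ✓.
Open sets in the quotient: τ_Q = {{}, {[79=81]}, {[79=81], [80=82]}} (3 elements).


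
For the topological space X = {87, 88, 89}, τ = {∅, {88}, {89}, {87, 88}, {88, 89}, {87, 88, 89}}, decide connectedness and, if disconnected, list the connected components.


(X, τ) is disconnected; components = [{89}, {87, 88}].

Find clopen sets (U ∈ τ with X ∖ U ∈ τ):
  U = ∅, X ∖ U = {87, 88, 89} — both open, so U is clopen.
  U = {89}, X ∖ U = {87, 88} — both open, so U is clopen.
  U = {87, 88}, X ∖ U = {89} — both open, so U is clopen.
  U = {87, 88, 89}, X ∖ U = ∅ — both open, so U is clopen.
Nontrivial clopen(s) exist: e.g. {89}. So (X, τ) is disconnected.
Compute connected components by grouping points that agree on all clopens:
  component: {89}
  component: {87, 88}


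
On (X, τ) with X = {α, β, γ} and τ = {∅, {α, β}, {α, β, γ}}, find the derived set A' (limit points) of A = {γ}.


A' = ∅

For each x ∈ X, list the open sets U ∈ τ with x ∈ U, then check whether U ∩ (A ∖ {x}) ≠ ∅ for every such U.
  x = α: open {α, β} ∋ x has {α, β} ∩ (A ∖ {α}) = ∅, so x is NOT a limit point.
  x = β: open {α, β} ∋ x has {α, β} ∩ (A ∖ {β}) = ∅, so x is NOT a limit point.
  x = γ: open {α, β, γ} ∋ x has {α, β, γ} ∩ (A ∖ {γ}) = ∅, so x is NOT a limit point.
Collecting: A' = ∅.


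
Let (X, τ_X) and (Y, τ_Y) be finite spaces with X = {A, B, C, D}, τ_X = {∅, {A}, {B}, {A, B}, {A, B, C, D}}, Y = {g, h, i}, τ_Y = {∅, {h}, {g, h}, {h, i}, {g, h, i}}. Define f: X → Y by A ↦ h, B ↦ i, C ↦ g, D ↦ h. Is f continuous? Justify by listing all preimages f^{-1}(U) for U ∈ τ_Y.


f is NOT continuous.

Compute f^{-1}(U) for each U ∈ τ_Y:
  U = ∅: f^{-1}(U) = ∅ ∈ τ_X ✓.
  U = {h}: f^{-1}(U) = {A, D} ∉ τ_X ✗.
  U = {g, h}: f^{-1}(U) = {A, C, D} ∉ τ_X ✗.
  U = {h, i}: f^{-1}(U) = {A, B, D} ∉ τ_X ✗.
  U = {g, h, i}: f^{-1}(U) = {A, B, C, D} ∈ τ_X ✓.
Found U = {h} with f^{-1}(U) = {A, D} not in τ_X. Therefore f is NOT continuous.


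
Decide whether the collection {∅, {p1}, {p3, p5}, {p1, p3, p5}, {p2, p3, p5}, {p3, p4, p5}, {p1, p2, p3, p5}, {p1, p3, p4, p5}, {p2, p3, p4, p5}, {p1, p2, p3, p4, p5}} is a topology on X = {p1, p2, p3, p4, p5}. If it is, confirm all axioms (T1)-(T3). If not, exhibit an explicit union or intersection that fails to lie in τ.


τ IS a topology on X.

Axiom (T1): ∅ ∈ τ? Yes; X ∈ τ? Yes.
Axiom (T2/T3): check pairwise unions and intersections of members of τ.
All pairwise intersections and unions checked — each lies in τ. Therefore τ satisfies (T1), (T2), (T3): it IS a topology on X.


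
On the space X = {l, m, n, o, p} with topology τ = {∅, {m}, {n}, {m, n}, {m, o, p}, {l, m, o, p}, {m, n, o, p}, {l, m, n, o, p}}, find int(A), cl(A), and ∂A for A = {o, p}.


int(A) = ∅, cl(A) = {l, o, p}, ∂A = {l, o, p}.

Closed sets in (X, τ) are complements of opens:
  closed(X, τ) = {∅, {l}, {n}, {l, n}, {l, o, p}, {l, m, o, p}, {l, n, o, p}, {l, m, n, o, p}}.
int(A) = ⋃ {U ∈ τ : U ⊆ A}. Opens contained in A: ∅.
Taking the union of these: int(A) = ∅.
cl(A) = ⋂ {C closed : A ⊆ C}. Closed sets containing A: {l, o, p}, {l, m, o, p}, {l, n, o, p}, {l, m, n, o, p}.
Intersecting these: cl(A) = {l, o, p}.
∂A = cl(A) ∖ int(A) = {l, o, p} ∖ ∅ = {l, o, p}.


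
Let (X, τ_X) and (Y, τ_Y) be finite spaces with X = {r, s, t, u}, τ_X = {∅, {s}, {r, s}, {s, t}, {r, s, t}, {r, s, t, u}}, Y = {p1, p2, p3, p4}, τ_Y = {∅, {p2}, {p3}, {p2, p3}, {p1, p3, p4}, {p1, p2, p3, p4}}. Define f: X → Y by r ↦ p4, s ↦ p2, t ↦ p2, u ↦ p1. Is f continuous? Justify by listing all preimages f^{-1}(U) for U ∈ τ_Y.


f is NOT continuous.

Compute f^{-1}(U) for each U ∈ τ_Y:
  U = ∅: f^{-1}(U) = ∅ ∈ τ_X ✓.
  U = {p2}: f^{-1}(U) = {s, t} ∈ τ_X ✓.
  U = {p3}: f^{-1}(U) = ∅ ∈ τ_X ✓.
  U = {p2, p3}: f^{-1}(U) = {s, t} ∈ τ_X ✓.
  U = {p1, p3, p4}: f^{-1}(U) = {r, u} ∉ τ_X ✗.
  U = {p1, p2, p3, p4}: f^{-1}(U) = {r, s, t, u} ∈ τ_X ✓.
Found U = {p1, p3, p4} with f^{-1}(U) = {r, u} not in τ_X. Therefore f is NOT continuous.


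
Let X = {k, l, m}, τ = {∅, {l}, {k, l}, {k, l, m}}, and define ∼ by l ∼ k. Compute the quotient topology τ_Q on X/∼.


X/∼ = {[k=l], [m]}; |τ_Q| = 3.

Equivalence classes: [k=l], [m].
Quotient map π: X → X/∼ sends k ↦ [k=l], l ↦ [k=l], m ↦ [m].
For each subset V ⊆ X/∼, compute π^{-1}(V) ⊆ X and check whether π^{-1}(V) ∈ τ. V is open in τ_Q iff π^{-1}(V) ∈ τ.
  V = {}: π^{-1}(V) = ∅ ∈ τ ✓.
  V = {[k=l]}: π^{-1}(V) = {k, l} ∈ τ ✓.
  V = {[m]}: π^{-1}(V) = {m} ∉ τ ✗.
  V = {[k=l], [m]}: π^{-1}(V) = {k, l, m} ∈ τ ✓.
Open sets in the quotient: τ_Q = {{}, {[k=l]}, {[k=l], [m]}} (3 elements).


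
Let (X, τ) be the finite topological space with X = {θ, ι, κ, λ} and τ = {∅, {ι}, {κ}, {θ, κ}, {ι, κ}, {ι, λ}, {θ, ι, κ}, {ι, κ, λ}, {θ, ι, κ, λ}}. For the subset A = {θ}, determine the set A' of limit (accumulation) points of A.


A' = ∅

For each x ∈ X, list the open sets U ∈ τ with x ∈ U, then check whether U ∩ (A ∖ {x}) ≠ ∅ for every such U.
  x = θ: open {θ, κ} ∋ x has {θ, κ} ∩ (A ∖ {θ}) = ∅, so x is NOT a limit point.
  x = ι: open {ι} ∋ x has {ι} ∩ (A ∖ {ι}) = ∅, so x is NOT a limit point.
  x = κ: open {κ} ∋ x has {κ} ∩ (A ∖ {κ}) = ∅, so x is NOT a limit point.
  x = λ: open {ι, λ} ∋ x has {ι, λ} ∩ (A ∖ {λ}) = ∅, so x is NOT a limit point.
Collecting: A' = ∅.


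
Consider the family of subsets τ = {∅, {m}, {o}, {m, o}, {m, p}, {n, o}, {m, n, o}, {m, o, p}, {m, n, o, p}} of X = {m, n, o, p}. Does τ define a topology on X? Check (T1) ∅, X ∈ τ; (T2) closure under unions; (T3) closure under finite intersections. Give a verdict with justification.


τ IS a topology on X.

Axiom (T1): ∅ ∈ τ? Yes; X ∈ τ? Yes.
Axiom (T2/T3): check pairwise unions and intersections of members of τ.
All pairwise intersections and unions checked — each lies in τ. Therefore τ satisfies (T1), (T2), (T3): it IS a topology on X.


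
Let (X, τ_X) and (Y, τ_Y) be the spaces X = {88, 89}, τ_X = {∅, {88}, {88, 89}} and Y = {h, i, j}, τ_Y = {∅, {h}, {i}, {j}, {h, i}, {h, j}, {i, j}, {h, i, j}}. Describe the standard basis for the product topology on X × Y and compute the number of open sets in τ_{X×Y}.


Basis B = {∅ × ∅, {88} × {h}, {88} × {i}, {88} × {j}, {88} × {h, i}, {88} × {h, j}, {88, 89} × {h}, {88} × {i, j}, {88, 89} × {i}, {88, 89} × {j}, {88} × {h, i, j}, {88, 89} × {h, i}, {88, 89} × {h, j}, {88, 89} × {i, j}, {88, 89} × {h, i, j}}; |τ_{X×Y}| = 27.

Enumerate products U × V with U ∈ τ_X, V ∈ τ_Y (deduplicated):
  ∅ × ∅ = {} (∅)
  {88} × {h} = {(88,h)}
  {88} × {i} = {(88,i)}
  {88} × {j} = {(88,j)}
  {88} × {h, i} = {(88,h), (88,i)}
  {88} × {h, j} = {(88,h), (88,j)}
  {88, 89} × {h} = {(88,h), (89,h)}
  {88} × {i, j} = {(88,i), (88,j)}
  {88, 89} × {i} = {(88,i), (89,i)}
  {88, 89} × {j} = {(88,j), (89,j)}
  {88} × {h, i, j} = {(88,h), (88,i), (88,j)}
  {88, 89} × {h, i} = {(88,h), (88,i), (89,h), (89,i)}
  {88, 89} × {h, j} = {(88,h), (88,j), (89,h), (89,j)}
  {88, 89} × {i, j} = {(88,i), (88,j), (89,i), (89,j)}
  {88, 89} × {h, i, j} = {(88,h), (88,i), (88,j), (89,h), (89,i), (89,j)}
These 15 distinct sets form the basis B.
Close under arbitrary unions to get τ_{X×Y}; counting gives |τ_{X×Y}| = 27.


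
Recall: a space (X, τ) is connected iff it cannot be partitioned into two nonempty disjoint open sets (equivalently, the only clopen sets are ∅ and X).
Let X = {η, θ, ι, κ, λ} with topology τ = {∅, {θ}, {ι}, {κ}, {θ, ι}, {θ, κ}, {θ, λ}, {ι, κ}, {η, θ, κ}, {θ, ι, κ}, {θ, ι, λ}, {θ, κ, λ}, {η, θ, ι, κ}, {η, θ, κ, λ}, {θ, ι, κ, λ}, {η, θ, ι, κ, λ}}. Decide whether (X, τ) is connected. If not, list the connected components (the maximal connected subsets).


(X, τ) is disconnected; components = [{ι}, {η, θ, κ, λ}].

Find clopen sets (U ∈ τ with X ∖ U ∈ τ):
  U = ∅, X ∖ U = {η, θ, ι, κ, λ} — both open, so U is clopen.
  U = {ι}, X ∖ U = {η, θ, κ, λ} — both open, so U is clopen.
  U = {η, θ, κ, λ}, X ∖ U = {ι} — both open, so U is clopen.
  U = {η, θ, ι, κ, λ}, X ∖ U = ∅ — both open, so U is clopen.
Nontrivial clopen(s) exist: e.g. {η, θ, κ, λ}. So (X, τ) is disconnected.
Compute connected components by grouping points that agree on all clopens:
  component: {ι}
  component: {η, θ, κ, λ}


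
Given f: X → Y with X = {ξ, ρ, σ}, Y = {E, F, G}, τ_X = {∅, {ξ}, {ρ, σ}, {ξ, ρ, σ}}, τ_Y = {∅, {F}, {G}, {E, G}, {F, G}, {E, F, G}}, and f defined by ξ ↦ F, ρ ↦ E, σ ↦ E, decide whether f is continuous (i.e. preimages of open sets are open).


f IS continuous.

Compute f^{-1}(U) for each U ∈ τ_Y:
  U = ∅: f^{-1}(U) = ∅ ∈ τ_X ✓.
  U = {F}: f^{-1}(U) = {ξ} ∈ τ_X ✓.
  U = {G}: f^{-1}(U) = ∅ ∈ τ_X ✓.
  U = {E, G}: f^{-1}(U) = {ρ, σ} ∈ τ_X ✓.
  U = {F, G}: f^{-1}(U) = {ξ} ∈ τ_X ✓.
  U = {E, F, G}: f^{-1}(U) = {ξ, ρ, σ} ∈ τ_X ✓.
Every preimage lies in τ_X, so f IS continuous.


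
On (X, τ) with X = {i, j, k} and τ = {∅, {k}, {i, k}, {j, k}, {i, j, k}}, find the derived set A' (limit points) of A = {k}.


A' = {i, j}

For each x ∈ X, list the open sets U ∈ τ with x ∈ U, then check whether U ∩ (A ∖ {x}) ≠ ∅ for every such U.
  x = i: opens ∋ x are {i, k}, {i, j, k}; each meets A ∖ {i}, so x IS a limit point.
  x = j: opens ∋ x are {j, k}, {i, j, k}; each meets A ∖ {j}, so x IS a limit point.
  x = k: open {k} ∋ x has {k} ∩ (A ∖ {k}) = ∅, so x is NOT a limit point.
Collecting: A' = {i, j}.


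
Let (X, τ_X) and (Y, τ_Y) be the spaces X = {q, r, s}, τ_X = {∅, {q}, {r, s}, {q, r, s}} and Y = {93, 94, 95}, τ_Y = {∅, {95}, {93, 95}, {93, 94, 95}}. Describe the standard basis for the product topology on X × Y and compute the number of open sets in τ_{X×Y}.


Basis B = {∅ × ∅, {q} × {95}, {q} × {93, 95}, {r, s} × {95}, {q} × {93, 94, 95}, {q, r, s} × {95}, {r, s} × {93, 95}, {q, r, s} × {93, 95}, {r, s} × {93, 94, 95}, {q, r, s} × {93, 94, 95}}; |τ_{X×Y}| = 16.

Enumerate products U × V with U ∈ τ_X, V ∈ τ_Y (deduplicated):
  ∅ × ∅ = {} (∅)
  {q} × {95} = {(q,95)}
  {q} × {93, 95} = {(q,93), (q,95)}
  {r, s} × {95} = {(r,95), (s,95)}
  {q} × {93, 94, 95} = {(q,93), (q,94), (q,95)}
  {q, r, s} × {95} = {(q,95), (r,95), (s,95)}
  {r, s} × {93, 95} = {(r,93), (r,95), (s,93), (s,95)}
  {q, r, s} × {93, 95} = {(q,93), (q,95), (r,93), (r,95), (s,93), (s,95)}
  {r, s} × {93, 94, 95} = {(r,93), (r,94), (r,95), (s,93), (s,94), (s,95)}
  {q, r, s} × {93, 94, 95} = {(q,93), (q,94), (q,95), (r,93), (r,94), (r,95), (s,93), (s,94), (s,95)}
These 10 distinct sets form the basis B.
Close under arbitrary unions to get τ_{X×Y}; counting gives |τ_{X×Y}| = 16.


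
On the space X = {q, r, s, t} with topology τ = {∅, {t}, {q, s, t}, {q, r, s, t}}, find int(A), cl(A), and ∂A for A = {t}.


int(A) = {t}, cl(A) = {q, r, s, t}, ∂A = {q, r, s}.

Closed sets in (X, τ) are complements of opens:
  closed(X, τ) = {∅, {r}, {q, r, s}, {q, r, s, t}}.
int(A) = ⋃ {U ∈ τ : U ⊆ A}. Opens contained in A: ∅, {t}.
Taking the union of these: int(A) = {t}.
cl(A) = ⋂ {C closed : A ⊆ C}. Closed sets containing A: {q, r, s, t}.
Intersecting these: cl(A) = {q, r, s, t}.
∂A = cl(A) ∖ int(A) = {q, r, s, t} ∖ {t} = {q, r, s}.


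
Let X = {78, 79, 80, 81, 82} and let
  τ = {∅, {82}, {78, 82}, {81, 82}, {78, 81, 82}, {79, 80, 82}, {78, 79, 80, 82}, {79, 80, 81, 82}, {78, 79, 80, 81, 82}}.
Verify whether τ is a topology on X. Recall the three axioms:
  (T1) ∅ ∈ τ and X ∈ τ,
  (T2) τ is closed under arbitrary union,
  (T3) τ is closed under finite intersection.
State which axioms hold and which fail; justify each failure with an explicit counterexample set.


τ IS a topology on X.

Axiom (T1): ∅ ∈ τ? Yes; X ∈ τ? Yes.
Axiom (T2/T3): check pairwise unions and intersections of members of τ.
All pairwise intersections and unions checked — each lies in τ. Therefore τ satisfies (T1), (T2), (T3): it IS a topology on X.


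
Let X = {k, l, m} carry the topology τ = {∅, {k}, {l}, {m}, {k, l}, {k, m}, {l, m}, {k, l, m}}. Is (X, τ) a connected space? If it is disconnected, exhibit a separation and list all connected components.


(X, τ) is disconnected; components = [{k}, {l}, {m}].

Find clopen sets (U ∈ τ with X ∖ U ∈ τ):
  U = ∅, X ∖ U = {k, l, m} — both open, so U is clopen.
  U = {k}, X ∖ U = {l, m} — both open, so U is clopen.
  U = {l}, X ∖ U = {k, m} — both open, so U is clopen.
  U = {m}, X ∖ U = {k, l} — both open, so U is clopen.
  U = {k, l}, X ∖ U = {m} — both open, so U is clopen.
  U = {k, m}, X ∖ U = {l} — both open, so U is clopen.
  U = {l, m}, X ∖ U = {k} — both open, so U is clopen.
  U = {k, l, m}, X ∖ U = ∅ — both open, so U is clopen.
Nontrivial clopen(s) exist: e.g. {k, l}. So (X, τ) is disconnected.
Compute connected components by grouping points that agree on all clopens:
  component: {k}
  component: {l}
  component: {m}


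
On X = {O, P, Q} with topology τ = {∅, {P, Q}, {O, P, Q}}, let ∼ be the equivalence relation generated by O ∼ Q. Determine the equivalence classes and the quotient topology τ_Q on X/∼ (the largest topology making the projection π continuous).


X/∼ = {[O=Q], [P]}; |τ_Q| = 2.

Equivalence classes: [O=Q], [P].
Quotient map π: X → X/∼ sends O ↦ [O=Q], P ↦ [P], Q ↦ [O=Q].
For each subset V ⊆ X/∼, compute π^{-1}(V) ⊆ X and check whether π^{-1}(V) ∈ τ. V is open in τ_Q iff π^{-1}(V) ∈ τ.
  V = {}: π^{-1}(V) = ∅ ∈ τ ✓.
  V = {[O=Q]}: π^{-1}(V) = {O, Q} ∉ τ ✗.
  V = {[P]}: π^{-1}(V) = {P} ∉ τ ✗.
  V = {[O=Q], [P]}: π^{-1}(V) = {O, P, Q} ∈ τ ✓.
Open sets in the quotient: τ_Q = {{}, {[O=Q], [P]}} (2 elements).


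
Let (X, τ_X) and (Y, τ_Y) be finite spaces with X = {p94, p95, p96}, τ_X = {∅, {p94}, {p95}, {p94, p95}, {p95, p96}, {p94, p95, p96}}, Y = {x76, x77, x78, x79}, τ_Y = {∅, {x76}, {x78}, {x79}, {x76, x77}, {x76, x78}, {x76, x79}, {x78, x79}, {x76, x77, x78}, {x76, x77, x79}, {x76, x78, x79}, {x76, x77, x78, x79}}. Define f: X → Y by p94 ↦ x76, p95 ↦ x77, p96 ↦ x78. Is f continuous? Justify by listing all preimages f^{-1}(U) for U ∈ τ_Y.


f is NOT continuous.

Compute f^{-1}(U) for each U ∈ τ_Y:
  U = ∅: f^{-1}(U) = ∅ ∈ τ_X ✓.
  U = {x76}: f^{-1}(U) = {p94} ∈ τ_X ✓.
  U = {x78}: f^{-1}(U) = {p96} ∉ τ_X ✗.
  U = {x79}: f^{-1}(U) = ∅ ∈ τ_X ✓.
  U = {x76, x77}: f^{-1}(U) = {p94, p95} ∈ τ_X ✓.
  U = {x76, x78}: f^{-1}(U) = {p94, p96} ∉ τ_X ✗.
  U = {x76, x79}: f^{-1}(U) = {p94} ∈ τ_X ✓.
  U = {x78, x79}: f^{-1}(U) = {p96} ∉ τ_X ✗.
  U = {x76, x77, x78}: f^{-1}(U) = {p94, p95, p96} ∈ τ_X ✓.
  U = {x76, x77, x79}: f^{-1}(U) = {p94, p95} ∈ τ_X ✓.
  U = {x76, x78, x79}: f^{-1}(U) = {p94, p96} ∉ τ_X ✗.
  U = {x76, x77, x78, x79}: f^{-1}(U) = {p94, p95, p96} ∈ τ_X ✓.
Found U = {x78} with f^{-1}(U) = {p96} not in τ_X. Therefore f is NOT continuous.


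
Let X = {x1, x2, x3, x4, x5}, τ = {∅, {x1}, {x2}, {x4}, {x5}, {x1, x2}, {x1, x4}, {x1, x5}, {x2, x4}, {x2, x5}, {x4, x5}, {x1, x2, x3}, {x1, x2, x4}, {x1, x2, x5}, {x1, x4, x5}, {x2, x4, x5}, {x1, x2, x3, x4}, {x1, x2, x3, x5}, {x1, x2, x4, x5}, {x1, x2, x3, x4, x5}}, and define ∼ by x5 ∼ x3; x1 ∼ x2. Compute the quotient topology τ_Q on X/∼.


X/∼ = {[x1=x2], [x3=x5], [x4]}; |τ_Q| = 6.

Equivalence classes: [x1=x2], [x3=x5], [x4].
Quotient map π: X → X/∼ sends x1 ↦ [x1=x2], x2 ↦ [x1=x2], x3 ↦ [x3=x5], x4 ↦ [x4], x5 ↦ [x3=x5].
For each subset V ⊆ X/∼, compute π^{-1}(V) ⊆ X and check whether π^{-1}(V) ∈ τ. V is open in τ_Q iff π^{-1}(V) ∈ τ.
  V = {}: π^{-1}(V) = ∅ ∈ τ ✓.
  V = {[x1=x2]}: π^{-1}(V) = {x1, x2} ∈ τ ✓.
  V = {[x3=x5]}: π^{-1}(V) = {x3, x5} ∉ τ ✗.
  V = {[x1=x2], [x3=x5]}: π^{-1}(V) = {x1, x2, x3, x5} ∈ τ ✓.
  V = {[x4]}: π^{-1}(V) = {x4} ∈ τ ✓.
  V = {[x1=x2], [x4]}: π^{-1}(V) = {x1, x2, x4} ∈ τ ✓.
  V = {[x3=x5], [x4]}: π^{-1}(V) = {x3, x4, x5} ∉ τ ✗.
  V = {[x1=x2], [x3=x5], [x4]}: π^{-1}(V) = {x1, x2, x3, x4, x5} ∈ τ ✓.
Open sets in the quotient: τ_Q = {{}, {[x1=x2]}, {[x1=x2], [x3=x5]}, {[x4]}, {[x1=x2], [x4]}, {[x1=x2], [x3=x5], [x4]}} (6 elements).
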